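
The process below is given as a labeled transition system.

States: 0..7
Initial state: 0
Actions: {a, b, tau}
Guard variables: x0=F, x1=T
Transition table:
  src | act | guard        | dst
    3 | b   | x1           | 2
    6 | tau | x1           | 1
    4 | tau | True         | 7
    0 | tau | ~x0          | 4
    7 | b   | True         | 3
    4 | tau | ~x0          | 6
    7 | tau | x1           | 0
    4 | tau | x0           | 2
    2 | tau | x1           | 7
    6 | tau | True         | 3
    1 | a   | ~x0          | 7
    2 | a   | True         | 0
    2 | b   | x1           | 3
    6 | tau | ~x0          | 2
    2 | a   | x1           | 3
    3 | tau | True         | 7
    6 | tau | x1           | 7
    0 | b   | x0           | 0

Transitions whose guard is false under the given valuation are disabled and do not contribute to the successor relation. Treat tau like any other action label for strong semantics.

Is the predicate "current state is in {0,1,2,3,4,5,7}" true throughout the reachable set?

Inv-set: {0,1,2,3,4,5,7}
Reach set: {0,1,2,3,4,6,7}
  0: ✓
  1: ✓
  2: ✓
  3: ✓
  4: ✓
  6: VIOLATES
  7: ✓
witness against invariant: tau·tau → 6

Answer: INVARIANT VIOLATED at state 6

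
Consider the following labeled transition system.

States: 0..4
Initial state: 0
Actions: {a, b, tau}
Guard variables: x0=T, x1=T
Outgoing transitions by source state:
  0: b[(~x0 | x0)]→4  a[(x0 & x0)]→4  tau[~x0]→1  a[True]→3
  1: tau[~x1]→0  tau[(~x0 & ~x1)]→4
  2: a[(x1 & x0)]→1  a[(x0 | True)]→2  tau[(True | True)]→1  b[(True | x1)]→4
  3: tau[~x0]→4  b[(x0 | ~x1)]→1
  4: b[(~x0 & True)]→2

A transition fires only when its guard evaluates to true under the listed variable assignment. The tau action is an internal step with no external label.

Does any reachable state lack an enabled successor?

Answer: DEADLOCK at state 1

Trace:
Reach set: {0,1,3,4}
  0: a→3  a→4  b→4  [3 out]
  1: ∅  [no exit]
  3: b→1  [1 out]
  4: ∅  [no exit]
witness 1: a·b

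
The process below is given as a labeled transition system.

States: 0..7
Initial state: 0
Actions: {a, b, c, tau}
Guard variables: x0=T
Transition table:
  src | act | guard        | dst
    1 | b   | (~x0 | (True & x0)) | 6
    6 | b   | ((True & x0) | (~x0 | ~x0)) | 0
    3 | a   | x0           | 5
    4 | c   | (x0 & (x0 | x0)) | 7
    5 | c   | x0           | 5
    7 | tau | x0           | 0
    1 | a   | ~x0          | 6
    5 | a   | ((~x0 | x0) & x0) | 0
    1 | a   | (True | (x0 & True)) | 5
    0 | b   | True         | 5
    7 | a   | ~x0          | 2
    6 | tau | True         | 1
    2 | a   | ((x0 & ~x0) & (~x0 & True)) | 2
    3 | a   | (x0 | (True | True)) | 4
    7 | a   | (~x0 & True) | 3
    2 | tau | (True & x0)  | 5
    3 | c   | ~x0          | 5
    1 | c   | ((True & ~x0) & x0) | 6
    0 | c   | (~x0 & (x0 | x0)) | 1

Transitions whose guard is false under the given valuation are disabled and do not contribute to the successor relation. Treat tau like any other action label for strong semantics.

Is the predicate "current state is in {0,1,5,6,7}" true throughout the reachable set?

Safe = {0,1,5,6,7}
Reachable = {0,5}
  0: safe
  5: safe

Answer: INVARIANT HOLDS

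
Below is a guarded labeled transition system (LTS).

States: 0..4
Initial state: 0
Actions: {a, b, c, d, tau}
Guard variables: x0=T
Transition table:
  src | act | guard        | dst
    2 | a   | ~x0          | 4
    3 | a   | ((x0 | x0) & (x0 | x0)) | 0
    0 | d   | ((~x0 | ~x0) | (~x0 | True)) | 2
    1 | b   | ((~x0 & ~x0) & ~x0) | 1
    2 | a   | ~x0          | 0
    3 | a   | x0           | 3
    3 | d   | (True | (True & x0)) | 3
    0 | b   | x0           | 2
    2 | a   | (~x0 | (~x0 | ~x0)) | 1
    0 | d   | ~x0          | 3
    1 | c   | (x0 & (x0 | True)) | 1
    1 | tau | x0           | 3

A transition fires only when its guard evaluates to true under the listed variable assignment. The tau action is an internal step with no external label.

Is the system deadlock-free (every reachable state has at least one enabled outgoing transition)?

Answer: DEADLOCK at state 2

Trace:
Reach set: {0,2}
  0: b→2  d→2  [2 exit(s)]
  2: ∅  [deadlock]
trace reaching 2: d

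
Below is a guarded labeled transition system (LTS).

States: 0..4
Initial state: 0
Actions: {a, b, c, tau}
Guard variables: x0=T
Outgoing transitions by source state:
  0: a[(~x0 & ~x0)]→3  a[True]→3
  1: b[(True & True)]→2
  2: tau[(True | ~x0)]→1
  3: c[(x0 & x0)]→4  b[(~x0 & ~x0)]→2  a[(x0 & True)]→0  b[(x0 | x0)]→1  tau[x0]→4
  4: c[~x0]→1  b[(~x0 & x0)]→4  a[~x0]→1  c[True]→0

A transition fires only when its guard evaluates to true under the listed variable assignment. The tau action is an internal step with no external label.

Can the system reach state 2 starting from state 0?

8 transition(s) survive guard evaluation.
Layer 0: {0}
Layer 1: {3}  total {0,3}
Layer 2: {1,4}  total {0,1,3,4}
Layer 3: {2}  total {0,1,2,3,4}
Reach set: {0,1,2,3,4}
witness 2: a·b·b

Answer: REACHABLE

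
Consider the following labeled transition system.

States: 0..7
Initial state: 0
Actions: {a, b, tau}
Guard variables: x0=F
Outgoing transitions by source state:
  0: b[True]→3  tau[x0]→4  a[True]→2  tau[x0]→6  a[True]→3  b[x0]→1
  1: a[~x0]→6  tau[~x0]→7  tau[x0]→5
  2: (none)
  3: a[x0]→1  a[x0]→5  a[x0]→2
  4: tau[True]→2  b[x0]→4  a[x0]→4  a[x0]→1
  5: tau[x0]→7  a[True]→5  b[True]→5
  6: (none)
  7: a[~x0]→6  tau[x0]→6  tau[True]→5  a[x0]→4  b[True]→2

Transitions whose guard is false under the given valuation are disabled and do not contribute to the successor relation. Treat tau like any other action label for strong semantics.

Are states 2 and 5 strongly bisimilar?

Answer: NOT BISIMILAR

Analysis:
Refine partition for ~:
  P[0] = {{0,1,2,3,4,5,6,7}}
  P[1] = {{0,5},{1},{2,3,6},{4},{7}}
  P[2] = {{0},{1},{2,3,6},{4},{5},{7}}
stable after 3 split(s): 6 block(s)
class of 2: {2,3,6}; class of 5: {5}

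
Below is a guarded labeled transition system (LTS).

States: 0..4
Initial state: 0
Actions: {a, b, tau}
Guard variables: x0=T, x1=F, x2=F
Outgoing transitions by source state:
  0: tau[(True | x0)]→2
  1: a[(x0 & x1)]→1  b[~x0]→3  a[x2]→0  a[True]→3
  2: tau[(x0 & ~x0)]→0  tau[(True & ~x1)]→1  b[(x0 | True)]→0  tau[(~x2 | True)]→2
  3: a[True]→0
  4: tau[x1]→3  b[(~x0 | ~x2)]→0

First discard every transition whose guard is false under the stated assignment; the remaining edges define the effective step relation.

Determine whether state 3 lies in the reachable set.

Guard filter leaves 7 enabled edge(s).
L0 = {0}
L1 = {2}  now seen {0,2}
L2 = {1}  now seen {0,1,2}
L3 = {3}  now seen {0,1,2,3}
Reachable = {0,1,2,3}
trace reaching 3: tau·tau·a

Answer: REACHABLE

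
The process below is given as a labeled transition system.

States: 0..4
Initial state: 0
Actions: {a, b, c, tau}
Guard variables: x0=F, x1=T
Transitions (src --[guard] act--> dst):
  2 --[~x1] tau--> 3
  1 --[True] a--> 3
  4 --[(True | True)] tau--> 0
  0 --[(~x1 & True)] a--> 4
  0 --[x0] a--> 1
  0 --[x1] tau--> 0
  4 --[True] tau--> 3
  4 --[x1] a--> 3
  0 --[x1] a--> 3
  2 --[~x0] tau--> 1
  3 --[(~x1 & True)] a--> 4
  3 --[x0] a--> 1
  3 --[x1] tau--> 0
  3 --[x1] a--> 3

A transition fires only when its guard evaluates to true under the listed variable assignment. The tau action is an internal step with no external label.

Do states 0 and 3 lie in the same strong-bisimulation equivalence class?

Answer: BISIMILAR

Analysis:
Refine partition for ~:
  round 0: {{0,1,2,3,4}}
  round 1: {{0,3,4},{1},{2}}
stable after 2 split(s): 3 block(s)
class of 0: {0,3,4}; class of 3: {0,3,4}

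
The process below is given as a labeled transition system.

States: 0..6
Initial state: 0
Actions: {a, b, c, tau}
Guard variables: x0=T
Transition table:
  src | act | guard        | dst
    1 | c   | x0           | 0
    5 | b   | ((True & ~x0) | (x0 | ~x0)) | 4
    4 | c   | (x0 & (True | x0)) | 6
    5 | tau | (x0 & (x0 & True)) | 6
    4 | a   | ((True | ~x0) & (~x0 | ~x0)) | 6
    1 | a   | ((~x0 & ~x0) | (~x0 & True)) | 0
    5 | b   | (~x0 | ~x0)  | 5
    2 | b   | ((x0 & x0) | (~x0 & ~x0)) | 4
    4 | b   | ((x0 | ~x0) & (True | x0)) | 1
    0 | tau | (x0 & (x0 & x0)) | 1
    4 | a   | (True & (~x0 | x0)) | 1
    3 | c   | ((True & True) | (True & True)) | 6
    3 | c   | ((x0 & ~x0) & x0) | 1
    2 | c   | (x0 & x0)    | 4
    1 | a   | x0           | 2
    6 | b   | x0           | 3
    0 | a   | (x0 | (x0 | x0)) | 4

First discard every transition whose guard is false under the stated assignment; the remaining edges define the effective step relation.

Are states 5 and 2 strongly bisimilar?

Compute ~ classes (split until stable):
  P[0] = {{0,1,2,3,4,5,6}}
  P[1] = {{0},{1},{2},{3},{4},{5},{6}}
stable after 2 split(s): 7 block(s)
class of 5: {5}; class of 2: {2}

Answer: NOT BISIMILAR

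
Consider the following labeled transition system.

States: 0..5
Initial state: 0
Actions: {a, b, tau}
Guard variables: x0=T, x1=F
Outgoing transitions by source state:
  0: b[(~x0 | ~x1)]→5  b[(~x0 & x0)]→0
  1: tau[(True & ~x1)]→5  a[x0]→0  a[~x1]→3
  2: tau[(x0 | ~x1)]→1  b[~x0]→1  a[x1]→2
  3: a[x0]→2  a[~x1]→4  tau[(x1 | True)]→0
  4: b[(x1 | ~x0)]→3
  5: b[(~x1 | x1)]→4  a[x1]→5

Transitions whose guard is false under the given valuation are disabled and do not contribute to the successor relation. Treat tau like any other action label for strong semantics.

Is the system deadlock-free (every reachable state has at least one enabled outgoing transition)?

Answer: DEADLOCK at state 4

Analysis:
R = {0,4,5}
  0: b→5  [1 out]
  4: ∅  [STUCK]
  5: b→4  [1 out]
Path to 4: b·b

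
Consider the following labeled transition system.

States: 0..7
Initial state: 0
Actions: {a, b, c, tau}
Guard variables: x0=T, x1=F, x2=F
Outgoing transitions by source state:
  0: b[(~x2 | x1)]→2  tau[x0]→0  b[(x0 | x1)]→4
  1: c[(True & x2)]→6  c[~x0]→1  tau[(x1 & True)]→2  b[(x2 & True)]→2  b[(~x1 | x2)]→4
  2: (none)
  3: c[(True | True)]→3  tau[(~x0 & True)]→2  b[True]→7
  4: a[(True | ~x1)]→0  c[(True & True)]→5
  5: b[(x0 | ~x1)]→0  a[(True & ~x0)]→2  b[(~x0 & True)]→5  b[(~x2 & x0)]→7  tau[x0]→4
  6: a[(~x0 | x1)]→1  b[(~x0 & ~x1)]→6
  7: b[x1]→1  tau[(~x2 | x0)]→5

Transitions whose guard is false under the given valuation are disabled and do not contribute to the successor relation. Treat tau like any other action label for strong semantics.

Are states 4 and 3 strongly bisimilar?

Answer: NOT BISIMILAR

Analysis:
Compute ~ classes (split until stable):
  round 0: {{0,1,2,3,4,5,6,7}}
  round 1: {{0,5},{1},{2,6},{3},{4},{7}}
  round 2: {{0},{1},{2,6},{3},{4},{5},{7}}
Fixed point at round 3; 7 class(es).
[4]={4}  [3]={3}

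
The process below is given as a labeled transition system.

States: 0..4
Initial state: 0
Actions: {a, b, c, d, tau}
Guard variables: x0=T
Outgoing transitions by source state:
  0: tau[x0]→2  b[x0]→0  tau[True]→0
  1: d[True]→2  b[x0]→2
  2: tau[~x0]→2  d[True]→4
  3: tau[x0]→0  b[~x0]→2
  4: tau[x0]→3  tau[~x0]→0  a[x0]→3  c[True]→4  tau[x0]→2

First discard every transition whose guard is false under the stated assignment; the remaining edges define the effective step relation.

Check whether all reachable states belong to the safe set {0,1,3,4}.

Answer: INVARIANT VIOLATED at state 2

Trace:
Allowed set {0,1,3,4}
Reach set: {0,2,3,4}
  0: safe
  2: outside
  3: safe
  4: safe
counterexample path to 2: tau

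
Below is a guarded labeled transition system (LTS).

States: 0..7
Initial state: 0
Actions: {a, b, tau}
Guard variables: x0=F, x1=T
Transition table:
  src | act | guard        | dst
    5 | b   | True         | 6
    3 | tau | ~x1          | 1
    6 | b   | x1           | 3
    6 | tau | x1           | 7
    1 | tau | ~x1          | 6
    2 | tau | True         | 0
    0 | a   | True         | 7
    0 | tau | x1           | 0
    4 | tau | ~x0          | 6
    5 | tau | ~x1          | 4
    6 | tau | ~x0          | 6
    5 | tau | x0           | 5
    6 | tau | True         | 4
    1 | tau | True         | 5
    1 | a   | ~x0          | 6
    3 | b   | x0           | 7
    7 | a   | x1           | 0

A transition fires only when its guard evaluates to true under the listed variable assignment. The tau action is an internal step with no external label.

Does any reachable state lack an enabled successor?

R = {0,7}
  0: a→7  tau→0  [deg 2]
  7: a→0  [deg 1]

Answer: DEADLOCK-FREE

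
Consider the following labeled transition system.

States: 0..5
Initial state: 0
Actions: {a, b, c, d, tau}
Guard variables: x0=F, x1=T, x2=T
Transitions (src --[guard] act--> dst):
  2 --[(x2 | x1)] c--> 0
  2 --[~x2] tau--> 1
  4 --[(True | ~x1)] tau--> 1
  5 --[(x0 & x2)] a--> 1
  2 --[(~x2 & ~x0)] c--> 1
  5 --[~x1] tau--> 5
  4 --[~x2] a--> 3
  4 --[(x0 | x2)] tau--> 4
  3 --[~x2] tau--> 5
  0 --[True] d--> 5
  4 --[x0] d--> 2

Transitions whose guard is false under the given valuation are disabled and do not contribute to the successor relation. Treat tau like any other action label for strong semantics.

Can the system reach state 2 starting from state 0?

Answer: UNREACHABLE

Working:
After dropping false guards: 4 live edges.
depth 0: {0}
depth 1: {5}  now seen {0,5}
Reach set: {0,5}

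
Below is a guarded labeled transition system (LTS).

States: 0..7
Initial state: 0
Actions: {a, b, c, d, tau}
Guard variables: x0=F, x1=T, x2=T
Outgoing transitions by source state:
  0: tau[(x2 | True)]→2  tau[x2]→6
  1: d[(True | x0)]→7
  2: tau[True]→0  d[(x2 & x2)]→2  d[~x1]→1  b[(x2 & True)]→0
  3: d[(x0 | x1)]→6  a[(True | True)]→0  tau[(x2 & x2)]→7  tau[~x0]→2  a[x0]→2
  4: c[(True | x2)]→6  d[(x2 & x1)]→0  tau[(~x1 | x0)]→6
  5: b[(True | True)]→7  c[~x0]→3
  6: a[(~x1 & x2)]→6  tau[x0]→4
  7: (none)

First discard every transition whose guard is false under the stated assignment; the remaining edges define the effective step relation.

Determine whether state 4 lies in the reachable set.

14 transition(s) survive guard evaluation.
L0 = {0}
L1 = {2,6}  total {0,2,6}
Reachable = {0,2,6}

Answer: UNREACHABLE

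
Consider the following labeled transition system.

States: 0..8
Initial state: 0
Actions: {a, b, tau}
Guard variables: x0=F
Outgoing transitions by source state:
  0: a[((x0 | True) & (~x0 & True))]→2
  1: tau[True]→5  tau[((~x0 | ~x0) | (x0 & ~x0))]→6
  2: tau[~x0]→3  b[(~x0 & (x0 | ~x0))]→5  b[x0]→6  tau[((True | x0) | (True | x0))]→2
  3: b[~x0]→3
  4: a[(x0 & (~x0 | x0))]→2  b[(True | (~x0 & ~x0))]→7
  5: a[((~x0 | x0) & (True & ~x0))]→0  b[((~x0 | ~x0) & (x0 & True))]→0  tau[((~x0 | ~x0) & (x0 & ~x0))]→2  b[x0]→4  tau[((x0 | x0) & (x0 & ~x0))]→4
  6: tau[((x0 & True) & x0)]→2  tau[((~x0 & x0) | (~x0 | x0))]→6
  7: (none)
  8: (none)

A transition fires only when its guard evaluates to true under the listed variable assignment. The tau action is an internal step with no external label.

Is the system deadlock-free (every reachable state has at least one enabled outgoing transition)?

Answer: DEADLOCK-FREE

Working:
R = {0,2,3,5}
  0: a→2  [1 exit(s)]
  2: b→5  tau→2  tau→3  [3 exit(s)]
  3: b→3  [1 exit(s)]
  5: a→0  [1 exit(s)]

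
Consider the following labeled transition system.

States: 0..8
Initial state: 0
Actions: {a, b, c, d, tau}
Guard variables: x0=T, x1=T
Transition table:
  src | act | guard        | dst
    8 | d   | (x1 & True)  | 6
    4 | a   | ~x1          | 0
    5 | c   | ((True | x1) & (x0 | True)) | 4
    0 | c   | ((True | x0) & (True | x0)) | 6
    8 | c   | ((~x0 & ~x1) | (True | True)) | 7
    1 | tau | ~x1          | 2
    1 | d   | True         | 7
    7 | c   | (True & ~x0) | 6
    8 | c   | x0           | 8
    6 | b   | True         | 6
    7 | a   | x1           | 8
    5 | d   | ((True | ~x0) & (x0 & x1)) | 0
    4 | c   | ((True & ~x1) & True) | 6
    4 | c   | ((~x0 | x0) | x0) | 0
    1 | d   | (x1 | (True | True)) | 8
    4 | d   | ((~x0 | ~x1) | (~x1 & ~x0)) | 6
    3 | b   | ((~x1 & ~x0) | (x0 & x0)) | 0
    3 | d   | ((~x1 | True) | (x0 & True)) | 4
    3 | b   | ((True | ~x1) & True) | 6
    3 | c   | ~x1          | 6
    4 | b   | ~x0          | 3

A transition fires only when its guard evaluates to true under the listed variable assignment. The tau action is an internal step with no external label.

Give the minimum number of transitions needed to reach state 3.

Layered search for 3:
  depth 0: {0}
  depth 1: {6}
3 never appears.

Answer: UNREACHABLE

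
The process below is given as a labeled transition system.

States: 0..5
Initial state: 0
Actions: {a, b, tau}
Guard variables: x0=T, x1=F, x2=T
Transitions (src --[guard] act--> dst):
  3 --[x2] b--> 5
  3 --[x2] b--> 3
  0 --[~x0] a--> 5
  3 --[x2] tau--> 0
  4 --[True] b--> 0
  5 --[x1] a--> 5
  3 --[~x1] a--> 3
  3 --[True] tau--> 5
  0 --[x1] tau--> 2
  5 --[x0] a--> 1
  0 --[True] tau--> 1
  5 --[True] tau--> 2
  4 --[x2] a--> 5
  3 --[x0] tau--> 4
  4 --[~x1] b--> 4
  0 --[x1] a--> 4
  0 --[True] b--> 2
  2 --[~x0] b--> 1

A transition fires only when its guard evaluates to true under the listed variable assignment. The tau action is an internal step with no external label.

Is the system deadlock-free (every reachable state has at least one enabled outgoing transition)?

R = {0,1,2}
  0: b→2  tau→1  [2 exit(s)]
  1: ∅  [STUCK]
  2: ∅  [STUCK]
trace reaching 1: tau

Answer: DEADLOCK at state 1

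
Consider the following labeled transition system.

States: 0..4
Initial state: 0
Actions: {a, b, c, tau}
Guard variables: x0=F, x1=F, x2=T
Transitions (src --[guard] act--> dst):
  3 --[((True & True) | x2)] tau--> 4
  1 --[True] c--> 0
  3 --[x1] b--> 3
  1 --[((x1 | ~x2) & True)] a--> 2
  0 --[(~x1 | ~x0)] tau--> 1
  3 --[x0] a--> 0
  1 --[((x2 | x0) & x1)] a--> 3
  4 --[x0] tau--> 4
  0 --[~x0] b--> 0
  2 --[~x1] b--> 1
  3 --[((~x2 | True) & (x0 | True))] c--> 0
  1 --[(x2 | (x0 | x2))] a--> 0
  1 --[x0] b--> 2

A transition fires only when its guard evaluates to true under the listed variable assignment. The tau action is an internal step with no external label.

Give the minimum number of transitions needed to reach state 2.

BFS to 2:
  L0 = {0}
  L1 = {1}
2 never appears.

Answer: UNREACHABLE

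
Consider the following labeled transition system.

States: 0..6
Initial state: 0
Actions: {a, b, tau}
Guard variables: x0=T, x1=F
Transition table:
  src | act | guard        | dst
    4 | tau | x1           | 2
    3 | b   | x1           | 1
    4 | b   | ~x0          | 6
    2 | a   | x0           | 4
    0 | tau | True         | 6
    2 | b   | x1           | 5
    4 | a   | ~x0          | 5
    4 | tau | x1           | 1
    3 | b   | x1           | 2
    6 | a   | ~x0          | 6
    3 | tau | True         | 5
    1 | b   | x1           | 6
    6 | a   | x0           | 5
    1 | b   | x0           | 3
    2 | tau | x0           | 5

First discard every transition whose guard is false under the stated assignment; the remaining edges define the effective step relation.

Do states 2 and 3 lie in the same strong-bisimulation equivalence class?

Refine partition for ~:
  P[0] = {{0,1,2,3,4,5,6}}
  P[1] = {{0,3},{1},{2},{4,5},{6}}
  P[2] = {{0},{1},{2},{3},{4,5},{6}}
Fixed point at round 3; 6 class(es).
[2]={2}  [3]={3}

Answer: NOT BISIMILAR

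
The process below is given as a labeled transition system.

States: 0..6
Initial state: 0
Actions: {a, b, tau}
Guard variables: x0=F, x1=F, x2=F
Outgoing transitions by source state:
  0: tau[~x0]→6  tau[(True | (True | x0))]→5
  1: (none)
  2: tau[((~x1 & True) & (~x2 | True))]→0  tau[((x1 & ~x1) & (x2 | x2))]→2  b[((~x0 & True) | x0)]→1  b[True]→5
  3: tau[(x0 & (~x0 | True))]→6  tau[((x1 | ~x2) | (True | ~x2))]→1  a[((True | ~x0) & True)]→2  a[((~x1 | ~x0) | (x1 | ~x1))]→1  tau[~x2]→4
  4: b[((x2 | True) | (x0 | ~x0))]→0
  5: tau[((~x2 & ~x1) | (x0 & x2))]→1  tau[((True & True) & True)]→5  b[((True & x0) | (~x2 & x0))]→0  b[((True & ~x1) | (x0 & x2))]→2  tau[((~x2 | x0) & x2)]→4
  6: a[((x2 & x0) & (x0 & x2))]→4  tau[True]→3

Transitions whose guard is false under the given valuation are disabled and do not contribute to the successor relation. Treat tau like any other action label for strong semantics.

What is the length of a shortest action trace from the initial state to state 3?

Answer: 2

Analysis:
Layered search for 3:
  Layer 0: {0}
  Layer 1: {5,6}
  Layer 2: {1,2,3}
3 enters at depth 2; path tau·tau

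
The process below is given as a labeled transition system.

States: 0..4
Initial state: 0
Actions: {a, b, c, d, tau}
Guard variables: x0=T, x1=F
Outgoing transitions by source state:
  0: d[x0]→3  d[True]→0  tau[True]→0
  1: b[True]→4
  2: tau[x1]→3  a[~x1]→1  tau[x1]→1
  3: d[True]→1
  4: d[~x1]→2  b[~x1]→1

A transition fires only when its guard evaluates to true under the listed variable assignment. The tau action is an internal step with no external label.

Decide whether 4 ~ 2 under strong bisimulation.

Compute ~ classes (split until stable):
  round 0: {{0,1,2,3,4}}
  round 1: {{0},{1},{2},{3},{4}}
Fixed point at round 2; 5 class(es).
4∈{4}, 2∈{2}

Answer: NOT BISIMILAR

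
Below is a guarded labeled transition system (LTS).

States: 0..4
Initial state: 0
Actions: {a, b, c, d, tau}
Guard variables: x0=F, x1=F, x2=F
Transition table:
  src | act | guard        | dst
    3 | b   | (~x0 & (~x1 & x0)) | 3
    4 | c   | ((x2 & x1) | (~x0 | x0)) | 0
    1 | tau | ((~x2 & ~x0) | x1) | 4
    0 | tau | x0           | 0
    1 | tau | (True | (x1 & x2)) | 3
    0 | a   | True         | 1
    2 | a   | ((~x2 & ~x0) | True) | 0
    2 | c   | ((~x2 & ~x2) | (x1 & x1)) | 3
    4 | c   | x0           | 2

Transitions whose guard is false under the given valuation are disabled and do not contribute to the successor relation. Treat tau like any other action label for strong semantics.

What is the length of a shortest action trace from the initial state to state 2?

Answer: UNREACHABLE

Trace:
Layered search for 2:
  Layer 0: {0}
  Layer 1: {1}
  Layer 2: {3,4}
2 never appears.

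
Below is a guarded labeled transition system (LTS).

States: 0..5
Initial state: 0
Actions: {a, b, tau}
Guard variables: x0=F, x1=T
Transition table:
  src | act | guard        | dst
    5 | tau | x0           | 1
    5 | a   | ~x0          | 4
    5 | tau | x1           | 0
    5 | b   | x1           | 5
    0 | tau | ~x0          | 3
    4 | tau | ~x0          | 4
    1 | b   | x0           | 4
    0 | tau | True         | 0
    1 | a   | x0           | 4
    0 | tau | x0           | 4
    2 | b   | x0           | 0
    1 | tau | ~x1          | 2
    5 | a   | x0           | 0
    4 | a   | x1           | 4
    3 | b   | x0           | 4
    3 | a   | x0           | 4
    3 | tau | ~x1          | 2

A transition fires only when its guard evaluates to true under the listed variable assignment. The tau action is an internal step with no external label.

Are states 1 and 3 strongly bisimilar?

Answer: BISIMILAR

Working:
Bisimulation quotient by refinement:
  π0 = {{0,1,2,3,4,5}}
  π1 = {{0},{1,2,3},{4},{5}}
4 equivalence class(es) (converged in 2)
1∈{1,2,3}, 3∈{1,2,3}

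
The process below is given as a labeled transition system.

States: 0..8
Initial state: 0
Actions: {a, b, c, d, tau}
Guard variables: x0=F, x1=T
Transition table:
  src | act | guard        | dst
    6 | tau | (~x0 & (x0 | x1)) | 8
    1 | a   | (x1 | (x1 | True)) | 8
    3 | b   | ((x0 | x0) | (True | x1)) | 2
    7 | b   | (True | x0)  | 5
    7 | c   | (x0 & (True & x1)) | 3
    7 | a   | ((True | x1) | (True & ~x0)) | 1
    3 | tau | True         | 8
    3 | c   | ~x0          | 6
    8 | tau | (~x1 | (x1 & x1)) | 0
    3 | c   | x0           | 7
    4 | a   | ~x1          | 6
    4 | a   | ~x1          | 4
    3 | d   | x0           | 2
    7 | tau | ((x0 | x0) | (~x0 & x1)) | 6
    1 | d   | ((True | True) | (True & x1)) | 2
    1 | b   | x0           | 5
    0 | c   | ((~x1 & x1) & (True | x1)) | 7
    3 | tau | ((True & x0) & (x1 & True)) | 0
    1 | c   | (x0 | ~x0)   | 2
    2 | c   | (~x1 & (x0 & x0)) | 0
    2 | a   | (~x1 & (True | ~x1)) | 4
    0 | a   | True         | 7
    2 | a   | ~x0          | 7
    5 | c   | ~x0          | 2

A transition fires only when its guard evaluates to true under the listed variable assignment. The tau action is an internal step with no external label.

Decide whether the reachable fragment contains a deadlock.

Answer: DEADLOCK-FREE

Working:
R = {0,1,2,5,6,7,8}
  0: a→7  [1 out]
  1: a→8  c→2  d→2  [3 out]
  2: a→7  [1 out]
  5: c→2  [1 out]
  6: tau→8  [1 out]
  7: a→1  b→5  tau→6  [3 out]
  8: tau→0  [1 out]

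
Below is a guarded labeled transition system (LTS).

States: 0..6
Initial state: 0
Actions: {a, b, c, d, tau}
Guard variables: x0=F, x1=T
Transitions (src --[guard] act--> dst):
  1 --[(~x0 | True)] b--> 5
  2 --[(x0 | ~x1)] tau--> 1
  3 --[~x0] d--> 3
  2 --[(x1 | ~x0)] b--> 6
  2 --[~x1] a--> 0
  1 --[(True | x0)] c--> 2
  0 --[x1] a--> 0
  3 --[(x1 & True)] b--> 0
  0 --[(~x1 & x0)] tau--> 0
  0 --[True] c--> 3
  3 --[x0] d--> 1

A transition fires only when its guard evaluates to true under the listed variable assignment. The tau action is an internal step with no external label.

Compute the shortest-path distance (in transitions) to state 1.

Layered search for 1:
  depth 0: {0}
  depth 1: {3}
1 never appears.

Answer: UNREACHABLE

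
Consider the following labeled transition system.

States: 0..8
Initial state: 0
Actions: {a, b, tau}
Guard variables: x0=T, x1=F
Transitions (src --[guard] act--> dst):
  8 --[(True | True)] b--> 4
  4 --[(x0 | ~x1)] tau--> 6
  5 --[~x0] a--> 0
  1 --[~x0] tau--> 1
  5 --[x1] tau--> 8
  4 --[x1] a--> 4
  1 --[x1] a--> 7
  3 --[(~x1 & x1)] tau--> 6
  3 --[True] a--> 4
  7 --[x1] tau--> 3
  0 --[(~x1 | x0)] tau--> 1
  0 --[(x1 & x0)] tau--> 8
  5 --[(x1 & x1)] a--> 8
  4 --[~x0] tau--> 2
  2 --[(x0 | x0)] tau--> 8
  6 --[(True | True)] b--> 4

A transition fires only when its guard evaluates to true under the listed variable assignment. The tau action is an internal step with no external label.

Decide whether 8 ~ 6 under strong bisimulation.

Answer: BISIMILAR

Working:
Compute ~ classes (split until stable):
  P[0] = {{0,1,2,3,4,5,6,7,8}}
  P[1] = {{0,2,4},{1,5,7},{3},{6,8}}
  P[2] = {{0},{1,5,7},{2,4},{3},{6,8}}
5 equivalence class(es) (converged in 3)
8∈{6,8}, 6∈{6,8}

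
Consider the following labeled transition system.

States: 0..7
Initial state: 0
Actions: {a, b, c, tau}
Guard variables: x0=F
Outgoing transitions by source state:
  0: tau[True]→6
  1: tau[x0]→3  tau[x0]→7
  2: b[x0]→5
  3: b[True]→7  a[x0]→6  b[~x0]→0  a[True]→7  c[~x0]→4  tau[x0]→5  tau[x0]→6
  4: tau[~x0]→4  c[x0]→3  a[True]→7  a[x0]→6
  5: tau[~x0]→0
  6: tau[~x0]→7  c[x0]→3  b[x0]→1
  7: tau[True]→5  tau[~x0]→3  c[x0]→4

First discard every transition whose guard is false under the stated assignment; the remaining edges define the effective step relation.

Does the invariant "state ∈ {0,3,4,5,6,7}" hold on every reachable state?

Safe = {0,3,4,5,6,7}
Reachable = {0,3,4,5,6,7}
  0: ✓
  3: ✓
  4: ✓
  5: ✓
  6: ✓
  7: ✓

Answer: INVARIANT HOLDS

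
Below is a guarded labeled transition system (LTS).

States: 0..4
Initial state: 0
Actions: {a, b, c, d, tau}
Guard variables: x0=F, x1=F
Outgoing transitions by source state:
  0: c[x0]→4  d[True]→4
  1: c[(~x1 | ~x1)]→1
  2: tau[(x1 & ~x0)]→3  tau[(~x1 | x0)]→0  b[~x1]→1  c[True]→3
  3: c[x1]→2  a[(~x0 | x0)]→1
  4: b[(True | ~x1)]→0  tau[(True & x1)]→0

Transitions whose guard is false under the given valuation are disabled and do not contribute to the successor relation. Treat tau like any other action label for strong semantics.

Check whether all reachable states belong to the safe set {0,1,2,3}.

Allowed set {0,1,2,3}
R = {0,4}
  0: ✓
  4: VIOLATES
counterexample path to 4: d

Answer: INVARIANT VIOLATED at state 4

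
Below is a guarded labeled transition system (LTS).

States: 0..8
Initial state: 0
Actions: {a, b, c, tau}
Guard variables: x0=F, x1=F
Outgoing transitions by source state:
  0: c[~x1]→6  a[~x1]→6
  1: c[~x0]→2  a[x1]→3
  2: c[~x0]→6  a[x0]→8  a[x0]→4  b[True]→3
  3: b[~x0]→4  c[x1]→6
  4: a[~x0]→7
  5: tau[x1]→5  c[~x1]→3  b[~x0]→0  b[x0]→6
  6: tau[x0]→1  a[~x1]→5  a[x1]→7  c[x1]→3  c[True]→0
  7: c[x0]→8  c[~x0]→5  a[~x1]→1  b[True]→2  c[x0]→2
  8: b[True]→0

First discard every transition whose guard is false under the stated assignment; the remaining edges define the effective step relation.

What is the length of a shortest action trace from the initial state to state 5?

Breadth-first toward 5:
  depth 0: {0}
  depth 1: {6}
  depth 2: {5}
5 enters at depth 2; path a·a

Answer: 2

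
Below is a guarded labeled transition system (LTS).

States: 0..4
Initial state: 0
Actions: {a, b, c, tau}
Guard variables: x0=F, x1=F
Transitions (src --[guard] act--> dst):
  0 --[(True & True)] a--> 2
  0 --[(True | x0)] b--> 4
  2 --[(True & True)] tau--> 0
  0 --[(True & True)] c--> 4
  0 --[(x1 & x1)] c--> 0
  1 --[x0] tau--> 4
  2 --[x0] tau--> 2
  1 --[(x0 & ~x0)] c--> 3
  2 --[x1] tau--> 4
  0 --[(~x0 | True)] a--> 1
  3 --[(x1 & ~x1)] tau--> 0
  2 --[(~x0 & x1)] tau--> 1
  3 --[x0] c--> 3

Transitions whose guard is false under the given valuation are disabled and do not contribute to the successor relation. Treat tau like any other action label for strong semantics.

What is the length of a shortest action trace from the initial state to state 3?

Breadth-first toward 3:
  L0 = {0}
  L1 = {1,2,4}
3 never appears.

Answer: UNREACHABLE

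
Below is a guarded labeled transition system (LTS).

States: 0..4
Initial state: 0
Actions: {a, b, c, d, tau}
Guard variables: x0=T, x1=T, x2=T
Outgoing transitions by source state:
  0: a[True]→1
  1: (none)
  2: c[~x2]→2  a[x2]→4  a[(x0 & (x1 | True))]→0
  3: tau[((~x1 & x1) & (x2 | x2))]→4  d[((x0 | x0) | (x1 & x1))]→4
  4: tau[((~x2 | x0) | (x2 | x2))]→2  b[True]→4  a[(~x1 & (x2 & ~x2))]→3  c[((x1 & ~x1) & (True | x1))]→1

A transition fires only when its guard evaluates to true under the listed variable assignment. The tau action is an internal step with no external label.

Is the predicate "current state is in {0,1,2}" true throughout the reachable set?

Answer: INVARIANT HOLDS

Trace:
Allowed set {0,1,2}
Reach set: {0,1}
  0: safe
  1: safe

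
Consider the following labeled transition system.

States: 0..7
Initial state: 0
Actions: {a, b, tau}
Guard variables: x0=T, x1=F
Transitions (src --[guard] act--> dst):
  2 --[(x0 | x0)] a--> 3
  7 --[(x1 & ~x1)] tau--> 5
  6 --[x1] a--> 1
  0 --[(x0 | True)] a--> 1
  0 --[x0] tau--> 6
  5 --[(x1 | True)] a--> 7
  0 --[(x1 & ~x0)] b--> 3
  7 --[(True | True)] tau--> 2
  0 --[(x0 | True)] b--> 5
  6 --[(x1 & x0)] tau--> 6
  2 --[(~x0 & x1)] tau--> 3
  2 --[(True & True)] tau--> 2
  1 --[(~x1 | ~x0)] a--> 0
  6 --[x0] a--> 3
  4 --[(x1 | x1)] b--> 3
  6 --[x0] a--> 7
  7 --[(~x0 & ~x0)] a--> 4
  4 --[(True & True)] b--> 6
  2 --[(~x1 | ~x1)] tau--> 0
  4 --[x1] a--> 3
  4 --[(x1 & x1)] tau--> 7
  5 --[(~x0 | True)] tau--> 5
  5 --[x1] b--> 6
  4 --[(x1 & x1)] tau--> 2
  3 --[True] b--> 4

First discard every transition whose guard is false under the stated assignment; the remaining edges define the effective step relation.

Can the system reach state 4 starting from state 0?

Answer: REACHABLE

Analysis:
Guard filter leaves 14 enabled edge(s).
depth 0: {0}
depth 1: {1,5,6}  now seen {0,1,5,6}
depth 2: {3,7}  now seen {0,1,3,5,6,7}
depth 3: {2,4}  now seen {0,1,2,3,4,5,6,7}
Reachable = {0,1,2,3,4,5,6,7}
trace reaching 4: tau·a·b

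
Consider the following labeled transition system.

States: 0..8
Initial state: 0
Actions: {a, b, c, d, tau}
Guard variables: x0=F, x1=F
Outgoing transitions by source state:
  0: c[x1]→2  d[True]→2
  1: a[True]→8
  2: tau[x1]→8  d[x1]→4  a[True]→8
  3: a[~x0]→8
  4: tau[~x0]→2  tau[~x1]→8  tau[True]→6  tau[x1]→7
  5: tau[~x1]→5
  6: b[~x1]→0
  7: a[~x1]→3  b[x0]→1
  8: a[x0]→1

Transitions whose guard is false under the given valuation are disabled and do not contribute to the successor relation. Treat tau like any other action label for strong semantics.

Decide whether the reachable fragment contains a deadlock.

Answer: DEADLOCK at state 8

Working:
R = {0,2,8}
  0: d→2  [1 exit(s)]
  2: a→8  [1 exit(s)]
  8: ∅  [no exit]
witness 8: d·a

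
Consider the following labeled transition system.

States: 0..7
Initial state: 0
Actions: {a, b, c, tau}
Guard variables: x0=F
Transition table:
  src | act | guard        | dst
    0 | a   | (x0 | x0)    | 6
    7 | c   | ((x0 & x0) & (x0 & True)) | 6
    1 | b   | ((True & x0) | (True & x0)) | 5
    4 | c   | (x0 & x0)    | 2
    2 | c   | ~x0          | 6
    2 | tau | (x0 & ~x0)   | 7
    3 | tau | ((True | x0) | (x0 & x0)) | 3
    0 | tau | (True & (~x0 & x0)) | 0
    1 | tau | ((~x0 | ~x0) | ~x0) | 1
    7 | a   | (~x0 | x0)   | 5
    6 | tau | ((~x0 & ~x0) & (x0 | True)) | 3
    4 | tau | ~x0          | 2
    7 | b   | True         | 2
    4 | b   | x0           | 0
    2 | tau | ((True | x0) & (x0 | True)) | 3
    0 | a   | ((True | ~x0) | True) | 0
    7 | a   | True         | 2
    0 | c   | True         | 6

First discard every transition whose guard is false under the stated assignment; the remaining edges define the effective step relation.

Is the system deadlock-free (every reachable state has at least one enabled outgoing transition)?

Answer: DEADLOCK-FREE

Working:
R = {0,3,6}
  0: a→0  c→6  [2 out]
  3: tau→3  [1 out]
  6: tau→3  [1 out]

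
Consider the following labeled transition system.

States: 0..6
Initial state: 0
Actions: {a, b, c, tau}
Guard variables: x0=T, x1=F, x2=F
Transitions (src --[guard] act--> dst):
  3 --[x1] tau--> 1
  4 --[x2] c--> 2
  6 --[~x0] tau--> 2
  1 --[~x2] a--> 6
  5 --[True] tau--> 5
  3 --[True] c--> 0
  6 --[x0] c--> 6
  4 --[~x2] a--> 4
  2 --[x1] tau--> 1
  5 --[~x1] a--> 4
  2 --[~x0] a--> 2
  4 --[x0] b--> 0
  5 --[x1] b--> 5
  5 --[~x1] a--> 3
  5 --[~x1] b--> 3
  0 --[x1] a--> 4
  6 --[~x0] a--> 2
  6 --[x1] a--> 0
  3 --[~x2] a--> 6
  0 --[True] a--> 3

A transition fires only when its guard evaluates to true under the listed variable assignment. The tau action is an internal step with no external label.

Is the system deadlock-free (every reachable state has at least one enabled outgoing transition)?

Reachable = {0,3,6}
  0: a→3  [1 exit(s)]
  3: a→6  c→0  [2 exit(s)]
  6: c→6  [1 exit(s)]

Answer: DEADLOCK-FREE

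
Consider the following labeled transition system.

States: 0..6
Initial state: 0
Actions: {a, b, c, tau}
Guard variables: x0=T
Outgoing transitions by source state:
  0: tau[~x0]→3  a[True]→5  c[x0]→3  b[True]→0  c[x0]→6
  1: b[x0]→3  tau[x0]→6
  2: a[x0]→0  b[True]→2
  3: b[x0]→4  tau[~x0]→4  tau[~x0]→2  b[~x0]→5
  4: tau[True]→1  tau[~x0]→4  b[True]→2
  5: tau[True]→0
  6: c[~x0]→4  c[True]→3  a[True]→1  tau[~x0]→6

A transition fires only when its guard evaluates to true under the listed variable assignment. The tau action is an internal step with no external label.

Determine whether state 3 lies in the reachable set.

14 transition(s) survive guard evaluation.
L0 = {0}
L1 = {3,5,6}  total {0,3,5,6}
L2 = {1,4}  total {0,1,3,4,5,6}
L3 = {2}  total {0,1,2,3,4,5,6}
Reachable = {0,1,2,3,4,5,6}
witness 3: c

Answer: REACHABLE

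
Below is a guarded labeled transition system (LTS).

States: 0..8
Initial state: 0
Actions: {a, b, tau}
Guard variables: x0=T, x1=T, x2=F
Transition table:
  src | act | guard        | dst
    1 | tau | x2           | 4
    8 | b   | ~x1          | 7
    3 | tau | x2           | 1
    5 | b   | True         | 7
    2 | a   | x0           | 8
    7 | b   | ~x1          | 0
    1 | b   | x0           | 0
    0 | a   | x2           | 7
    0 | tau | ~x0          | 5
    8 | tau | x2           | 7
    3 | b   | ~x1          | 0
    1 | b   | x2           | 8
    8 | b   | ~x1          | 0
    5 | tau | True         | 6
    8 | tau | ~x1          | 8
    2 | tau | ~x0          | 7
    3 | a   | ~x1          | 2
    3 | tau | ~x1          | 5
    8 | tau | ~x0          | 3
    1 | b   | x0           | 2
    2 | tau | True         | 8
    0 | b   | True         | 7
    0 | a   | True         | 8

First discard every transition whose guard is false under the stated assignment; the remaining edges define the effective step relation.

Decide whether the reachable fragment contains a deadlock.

Answer: DEADLOCK at state 7

Trace:
Reach set: {0,7,8}
  0: a→8  b→7  [2 out]
  7: ∅  [STUCK]
  8: ∅  [STUCK]
witness 7: b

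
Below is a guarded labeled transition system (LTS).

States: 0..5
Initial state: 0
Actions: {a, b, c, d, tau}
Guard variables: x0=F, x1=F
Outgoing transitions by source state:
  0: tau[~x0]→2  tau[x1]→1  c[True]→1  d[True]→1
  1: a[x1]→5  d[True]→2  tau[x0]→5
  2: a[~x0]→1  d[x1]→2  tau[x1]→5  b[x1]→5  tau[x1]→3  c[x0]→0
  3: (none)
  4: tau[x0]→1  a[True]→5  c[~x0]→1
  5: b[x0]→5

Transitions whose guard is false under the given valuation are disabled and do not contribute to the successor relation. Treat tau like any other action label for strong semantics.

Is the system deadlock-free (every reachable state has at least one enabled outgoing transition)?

Reachable = {0,1,2}
  0: c→1  d→1  tau→2  [deg 3]
  1: d→2  [deg 1]
  2: a→1  [deg 1]

Answer: DEADLOCK-FREE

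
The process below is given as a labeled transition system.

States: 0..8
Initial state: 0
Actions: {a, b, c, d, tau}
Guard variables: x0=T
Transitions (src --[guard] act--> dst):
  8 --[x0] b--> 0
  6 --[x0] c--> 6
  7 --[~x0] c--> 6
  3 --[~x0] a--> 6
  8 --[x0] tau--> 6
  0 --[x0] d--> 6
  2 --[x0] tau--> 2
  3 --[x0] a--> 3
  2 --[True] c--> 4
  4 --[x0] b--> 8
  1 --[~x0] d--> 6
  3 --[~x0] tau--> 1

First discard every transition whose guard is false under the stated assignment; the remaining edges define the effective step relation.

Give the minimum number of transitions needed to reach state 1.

Layered search for 1:
  Layer 0: {0}
  Layer 1: {6}
1 never appears.

Answer: UNREACHABLE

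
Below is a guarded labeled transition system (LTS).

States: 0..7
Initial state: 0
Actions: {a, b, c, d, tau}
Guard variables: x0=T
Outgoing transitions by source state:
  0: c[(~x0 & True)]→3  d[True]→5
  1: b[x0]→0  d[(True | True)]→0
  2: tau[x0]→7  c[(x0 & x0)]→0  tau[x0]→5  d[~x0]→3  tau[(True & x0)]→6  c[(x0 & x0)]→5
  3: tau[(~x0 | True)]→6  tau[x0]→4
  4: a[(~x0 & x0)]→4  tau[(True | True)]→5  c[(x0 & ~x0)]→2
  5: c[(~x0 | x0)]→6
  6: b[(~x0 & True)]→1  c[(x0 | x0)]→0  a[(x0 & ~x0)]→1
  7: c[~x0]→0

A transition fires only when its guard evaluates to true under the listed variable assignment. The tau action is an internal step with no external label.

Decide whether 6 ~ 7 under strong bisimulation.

Answer: NOT BISIMILAR

Working:
Refine partition for ~:
  round 0: {{0,1,2,3,4,5,6,7}}
  round 1: {{0},{1},{2},{3,4},{5,6},{7}}
  round 2: {{0},{1},{2},{3},{4},{5},{6},{7}}
8 equivalence class(es) (converged in 3)
6∈{6}, 7∈{7}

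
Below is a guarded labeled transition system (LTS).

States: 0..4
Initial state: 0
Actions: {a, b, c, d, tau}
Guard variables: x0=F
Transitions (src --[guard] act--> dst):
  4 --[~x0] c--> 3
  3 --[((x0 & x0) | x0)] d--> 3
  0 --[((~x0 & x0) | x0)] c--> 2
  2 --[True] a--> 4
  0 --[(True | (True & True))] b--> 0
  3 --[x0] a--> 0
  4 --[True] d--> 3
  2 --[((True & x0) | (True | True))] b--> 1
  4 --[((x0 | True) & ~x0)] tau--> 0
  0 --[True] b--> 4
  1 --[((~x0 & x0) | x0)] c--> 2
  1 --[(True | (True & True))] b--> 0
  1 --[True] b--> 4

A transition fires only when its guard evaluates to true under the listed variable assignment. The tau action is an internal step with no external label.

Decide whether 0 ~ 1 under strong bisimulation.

Answer: BISIMILAR

Trace:
Bisimulation quotient by refinement:
  round 0: {{0,1,2,3,4}}
  round 1: {{0,1},{2},{3},{4}}
Fixed point at round 2; 4 class(es).
class of 0: {0,1}; class of 1: {0,1}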